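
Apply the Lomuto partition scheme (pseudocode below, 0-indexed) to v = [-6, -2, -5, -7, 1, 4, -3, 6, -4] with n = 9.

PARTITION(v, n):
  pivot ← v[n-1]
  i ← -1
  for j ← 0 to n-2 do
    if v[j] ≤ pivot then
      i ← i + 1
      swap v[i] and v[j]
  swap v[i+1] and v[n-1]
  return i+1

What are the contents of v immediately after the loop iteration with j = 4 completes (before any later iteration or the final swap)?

pivot=-4, i=-1
j=0: -6≤-4, i=0, swap(0,0) ⇒ [-6, -2, -5, -7, 1, 4, -3, 6, -4]
j=1: -2>-4, skip
j=2: -5≤-4, i=1, swap(1,2) ⇒ [-6, -5, -2, -7, 1, 4, -3, 6, -4]
j=3: -7≤-4, i=2, swap(2,3) ⇒ [-6, -5, -7, -2, 1, 4, -3, 6, -4]
j=4: 1>-4, skip
(after j=4) v = [-6, -5, -7, -2, 1, 4, -3, 6, -4]

[-6, -5, -7, -2, 1, 4, -3, 6, -4]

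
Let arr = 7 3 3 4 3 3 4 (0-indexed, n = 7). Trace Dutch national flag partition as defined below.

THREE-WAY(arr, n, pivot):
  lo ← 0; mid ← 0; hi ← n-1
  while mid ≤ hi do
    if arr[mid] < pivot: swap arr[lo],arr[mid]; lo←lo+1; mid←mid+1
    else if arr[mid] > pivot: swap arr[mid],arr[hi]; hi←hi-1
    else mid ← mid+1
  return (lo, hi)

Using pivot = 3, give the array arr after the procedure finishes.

pivot = 3; lo=0, mid=0, hi=6
arr[mid]=7>3: swap arr[0],arr[6]; hi=5 → 4 3 3 4 3 3 7
arr[mid]=4>3: swap arr[0],arr[5]; hi=4 → 3 3 3 4 3 4 7
arr[mid]=3=3: mid=1
arr[mid]=3=3: mid=2
arr[mid]=3=3: mid=3
arr[mid]=4>3: swap arr[3],arr[4]; hi=3 → 3 3 3 3 4 4 7
arr[mid]=3=3: mid=4
end: lo=0, hi=3; arr = 3 3 3 3 4 4 7

3 3 3 3 4 4 7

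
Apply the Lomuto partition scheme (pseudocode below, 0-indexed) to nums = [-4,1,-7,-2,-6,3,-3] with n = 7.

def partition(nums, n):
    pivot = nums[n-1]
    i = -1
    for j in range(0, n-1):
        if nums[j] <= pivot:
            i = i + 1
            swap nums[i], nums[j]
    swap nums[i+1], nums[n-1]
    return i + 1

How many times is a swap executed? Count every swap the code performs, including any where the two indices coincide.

pivot = nums[6] = -3; i = -1
j=0: nums[0]=-4 ≤ -3 → i=0, swap nums[0],nums[0] (no change) → [-4,1,-7,-2,-6,3,-3]
j=1: nums[1]=1 > -3 → no swap
j=2: nums[2]=-7 ≤ -3 → i=1, swap nums[1],nums[2] → [-4,-7,1,-2,-6,3,-3]
j=3: nums[3]=-2 > -3 → no swap
j=4: nums[4]=-6 ≤ -3 → i=2, swap nums[2],nums[4] → [-4,-7,-6,-2,1,3,-3]
j=5: nums[5]=3 > -3 → no swap
final swap nums[3],nums[6] → [-4,-7,-6,-3,1,3,-2]; return 3

4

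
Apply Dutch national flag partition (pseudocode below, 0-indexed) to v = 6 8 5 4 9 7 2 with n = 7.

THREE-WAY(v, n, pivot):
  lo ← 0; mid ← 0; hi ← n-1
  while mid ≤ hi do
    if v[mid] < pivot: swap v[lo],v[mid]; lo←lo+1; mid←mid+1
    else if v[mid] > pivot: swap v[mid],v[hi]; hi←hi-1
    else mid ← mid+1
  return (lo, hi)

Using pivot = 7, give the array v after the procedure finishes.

6 2 5 4 7 9 8

pivot = 7; lo=0, mid=0, hi=6
v[mid]=6<7: swap v[0],v[0]; lo=1,mid=1 → 6 8 5 4 9 7 2
v[mid]=8>7: swap v[1],v[6]; hi=5 → 6 2 5 4 9 7 8
v[mid]=2<7: swap v[1],v[1]; lo=2,mid=2 → 6 2 5 4 9 7 8
v[mid]=5<7: swap v[2],v[2]; lo=3,mid=3 → 6 2 5 4 9 7 8
v[mid]=4<7: swap v[3],v[3]; lo=4,mid=4 → 6 2 5 4 9 7 8
v[mid]=9>7: swap v[4],v[5]; hi=4 → 6 2 5 4 7 9 8
v[mid]=7=7: mid=5
end: lo=4, hi=4; v = 6 2 5 4 7 9 8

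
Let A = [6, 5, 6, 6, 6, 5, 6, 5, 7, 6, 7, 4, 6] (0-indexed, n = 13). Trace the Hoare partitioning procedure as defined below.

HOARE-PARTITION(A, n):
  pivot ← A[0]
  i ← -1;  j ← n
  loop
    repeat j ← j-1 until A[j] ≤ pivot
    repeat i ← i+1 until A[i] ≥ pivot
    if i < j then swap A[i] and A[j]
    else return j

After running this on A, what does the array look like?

[6, 5, 4, 6, 5, 5, 6, 6, 7, 6, 7, 6, 6]

pivot=6
j stops at 12 (6), i stops at 0 (6); swap ⇒ [6, 5, 6, 6, 6, 5, 6, 5, 7, 6, 7, 4, 6]
j stops at 11 (4), i stops at 2 (6); swap ⇒ [6, 5, 4, 6, 6, 5, 6, 5, 7, 6, 7, 6, 6]
j stops at 9 (6), i stops at 3 (6); swap ⇒ [6, 5, 4, 6, 6, 5, 6, 5, 7, 6, 7, 6, 6]
j stops at 7 (5), i stops at 4 (6); swap ⇒ [6, 5, 4, 6, 5, 5, 6, 6, 7, 6, 7, 6, 6]
j stops at 6, i stops at 6; i≥j ⇒ return 6. A=[6, 5, 4, 6, 5, 5, 6, 6, 7, 6, 7, 6, 6]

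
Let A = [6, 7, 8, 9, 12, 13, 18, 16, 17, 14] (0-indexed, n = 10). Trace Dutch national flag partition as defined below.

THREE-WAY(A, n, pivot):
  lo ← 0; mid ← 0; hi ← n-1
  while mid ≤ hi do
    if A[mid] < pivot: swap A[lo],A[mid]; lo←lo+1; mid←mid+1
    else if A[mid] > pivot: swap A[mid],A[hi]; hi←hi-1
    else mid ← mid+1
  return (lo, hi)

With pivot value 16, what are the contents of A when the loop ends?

lo=0 mid=0 hi=9
6<16: swap(0,0), lo=1 mid=1 ⇒ [6, 7, 8, 9, 12, 13, 18, 16, 17, 14]
7<16: swap(1,1), lo=2 mid=2 ⇒ [6, 7, 8, 9, 12, 13, 18, 16, 17, 14]
8<16: swap(2,2), lo=3 mid=3 ⇒ [6, 7, 8, 9, 12, 13, 18, 16, 17, 14]
9<16: swap(3,3), lo=4 mid=4 ⇒ [6, 7, 8, 9, 12, 13, 18, 16, 17, 14]
12<16: swap(4,4), lo=5 mid=5 ⇒ [6, 7, 8, 9, 12, 13, 18, 16, 17, 14]
13<16: swap(5,5), lo=6 mid=6 ⇒ [6, 7, 8, 9, 12, 13, 18, 16, 17, 14]
18>16: swap(6,9), hi=8 ⇒ [6, 7, 8, 9, 12, 13, 14, 16, 17, 18]
14<16: swap(6,6), lo=7 mid=7 ⇒ [6, 7, 8, 9, 12, 13, 14, 16, 17, 18]
16=16: mid=8
17>16: swap(8,8), hi=7 ⇒ [6, 7, 8, 9, 12, 13, 14, 16, 17, 18]
done. lo=7 hi=7; A=[6, 7, 8, 9, 12, 13, 14, 16, 17, 18]

[6, 7, 8, 9, 12, 13, 14, 16, 17, 18]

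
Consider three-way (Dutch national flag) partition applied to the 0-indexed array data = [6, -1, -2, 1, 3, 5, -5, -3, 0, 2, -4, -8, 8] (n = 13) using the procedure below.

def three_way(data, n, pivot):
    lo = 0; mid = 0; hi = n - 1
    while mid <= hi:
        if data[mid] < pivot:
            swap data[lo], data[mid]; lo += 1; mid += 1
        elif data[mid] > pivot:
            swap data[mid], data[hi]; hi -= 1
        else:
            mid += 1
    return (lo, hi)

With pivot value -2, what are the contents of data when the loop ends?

lo=0 mid=0 hi=12
6>-2: swap(0,12), hi=11 ⇒ [8, -1, -2, 1, 3, 5, -5, -3, 0, 2, -4, -8, 6]
8>-2: swap(0,11), hi=10 ⇒ [-8, -1, -2, 1, 3, 5, -5, -3, 0, 2, -4, 8, 6]
-8<-2: swap(0,0), lo=1 mid=1 ⇒ [-8, -1, -2, 1, 3, 5, -5, -3, 0, 2, -4, 8, 6]
-1>-2: swap(1,10), hi=9 ⇒ [-8, -4, -2, 1, 3, 5, -5, -3, 0, 2, -1, 8, 6]
-4<-2: swap(1,1), lo=2 mid=2 ⇒ [-8, -4, -2, 1, 3, 5, -5, -3, 0, 2, -1, 8, 6]
-2=-2: mid=3
1>-2: swap(3,9), hi=8 ⇒ [-8, -4, -2, 2, 3, 5, -5, -3, 0, 1, -1, 8, 6]
2>-2: swap(3,8), hi=7 ⇒ [-8, -4, -2, 0, 3, 5, -5, -3, 2, 1, -1, 8, 6]
0>-2: swap(3,7), hi=6 ⇒ [-8, -4, -2, -3, 3, 5, -5, 0, 2, 1, -1, 8, 6]
-3<-2: swap(2,3), lo=3 mid=4 ⇒ [-8, -4, -3, -2, 3, 5, -5, 0, 2, 1, -1, 8, 6]
3>-2: swap(4,6), hi=5 ⇒ [-8, -4, -3, -2, -5, 5, 3, 0, 2, 1, -1, 8, 6]
-5<-2: swap(3,4), lo=4 mid=5 ⇒ [-8, -4, -3, -5, -2, 5, 3, 0, 2, 1, -1, 8, 6]
5>-2: swap(5,5), hi=4 ⇒ [-8, -4, -3, -5, -2, 5, 3, 0, 2, 1, -1, 8, 6]
done. lo=4 hi=4; data=[-8, -4, -3, -5, -2, 5, 3, 0, 2, 1, -1, 8, 6]

[-8, -4, -3, -5, -2, 5, 3, 0, 2, 1, -1, 8, 6]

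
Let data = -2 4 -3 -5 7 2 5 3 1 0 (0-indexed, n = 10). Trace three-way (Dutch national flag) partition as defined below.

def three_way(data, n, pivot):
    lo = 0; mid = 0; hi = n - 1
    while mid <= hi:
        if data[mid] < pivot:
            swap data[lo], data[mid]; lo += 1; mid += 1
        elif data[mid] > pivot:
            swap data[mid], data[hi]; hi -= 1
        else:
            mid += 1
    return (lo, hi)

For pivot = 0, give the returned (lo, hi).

(3, 3)

pivot = 0; lo=0, mid=0, hi=9
data[mid]=-2<0: swap data[0],data[0]; lo=1,mid=1 → -2 4 -3 -5 7 2 5 3 1 0
data[mid]=4>0: swap data[1],data[9]; hi=8 → -2 0 -3 -5 7 2 5 3 1 4
data[mid]=0=0: mid=2
data[mid]=-3<0: swap data[1],data[2]; lo=2,mid=3 → -2 -3 0 -5 7 2 5 3 1 4
data[mid]=-5<0: swap data[2],data[3]; lo=3,mid=4 → -2 -3 -5 0 7 2 5 3 1 4
data[mid]=7>0: swap data[4],data[8]; hi=7 → -2 -3 -5 0 1 2 5 3 7 4
data[mid]=1>0: swap data[4],data[7]; hi=6 → -2 -3 -5 0 3 2 5 1 7 4
data[mid]=3>0: swap data[4],data[6]; hi=5 → -2 -3 -5 0 5 2 3 1 7 4
data[mid]=5>0: swap data[4],data[5]; hi=4 → -2 -3 -5 0 2 5 3 1 7 4
data[mid]=2>0: swap data[4],data[4]; hi=3 → -2 -3 -5 0 2 5 3 1 7 4
end: lo=3, hi=3; data = -2 -3 -5 0 2 5 3 1 7 4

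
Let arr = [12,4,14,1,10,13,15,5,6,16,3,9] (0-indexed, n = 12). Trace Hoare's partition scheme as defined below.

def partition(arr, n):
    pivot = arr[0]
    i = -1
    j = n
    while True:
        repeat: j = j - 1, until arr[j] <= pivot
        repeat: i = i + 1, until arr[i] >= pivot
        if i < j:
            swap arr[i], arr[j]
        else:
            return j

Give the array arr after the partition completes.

pivot=12
j stops at 11 (9), i stops at 0 (12); swap ⇒ [9,4,14,1,10,13,15,5,6,16,3,12]
j stops at 10 (3), i stops at 2 (14); swap ⇒ [9,4,3,1,10,13,15,5,6,16,14,12]
j stops at 8 (6), i stops at 5 (13); swap ⇒ [9,4,3,1,10,6,15,5,13,16,14,12]
j stops at 7 (5), i stops at 6 (15); swap ⇒ [9,4,3,1,10,6,5,15,13,16,14,12]
j stops at 6, i stops at 7; i≥j ⇒ return 6. arr=[9,4,3,1,10,6,5,15,13,16,14,12]

[9,4,3,1,10,6,5,15,13,16,14,12]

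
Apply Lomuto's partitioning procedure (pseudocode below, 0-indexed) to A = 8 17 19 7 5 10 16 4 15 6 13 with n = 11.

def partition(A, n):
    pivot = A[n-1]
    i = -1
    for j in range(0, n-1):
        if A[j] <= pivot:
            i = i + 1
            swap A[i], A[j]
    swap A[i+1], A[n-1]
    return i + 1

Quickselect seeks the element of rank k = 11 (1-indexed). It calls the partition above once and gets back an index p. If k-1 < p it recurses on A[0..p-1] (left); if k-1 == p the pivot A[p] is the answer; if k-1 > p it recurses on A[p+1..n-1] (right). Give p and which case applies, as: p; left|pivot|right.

6; right

pivot = A[10] = 13; i = -1
j=0: A[0]=8 ≤ 13 → i=0, swap A[0],A[0] (no change) → 8 17 19 7 5 10 16 4 15 6 13
j=1: A[1]=17 > 13 → no swap
j=2: A[2]=19 > 13 → no swap
j=3: A[3]=7 ≤ 13 → i=1, swap A[1],A[3] → 8 7 19 17 5 10 16 4 15 6 13
j=4: A[4]=5 ≤ 13 → i=2, swap A[2],A[4] → 8 7 5 17 19 10 16 4 15 6 13
j=5: A[5]=10 ≤ 13 → i=3, swap A[3],A[5] → 8 7 5 10 19 17 16 4 15 6 13
j=6: A[6]=16 > 13 → no swap
j=7: A[7]=4 ≤ 13 → i=4, swap A[4],A[7] → 8 7 5 10 4 17 16 19 15 6 13
j=8: A[8]=15 > 13 → no swap
j=9: A[9]=6 ≤ 13 → i=5, swap A[5],A[9] → 8 7 5 10 4 6 16 19 15 17 13
final swap A[6],A[10] → 8 7 5 10 4 6 13 19 15 17 16; return 6
p = 6; k-1 = 10 > 6 ⇒ right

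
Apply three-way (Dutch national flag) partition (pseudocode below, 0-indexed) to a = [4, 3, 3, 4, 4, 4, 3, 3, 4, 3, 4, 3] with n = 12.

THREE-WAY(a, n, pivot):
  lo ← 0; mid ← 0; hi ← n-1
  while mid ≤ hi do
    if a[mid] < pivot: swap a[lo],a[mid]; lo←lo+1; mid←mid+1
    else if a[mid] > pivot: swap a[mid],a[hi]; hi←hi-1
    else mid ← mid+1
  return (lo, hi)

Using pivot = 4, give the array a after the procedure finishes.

[3, 3, 3, 3, 3, 3, 4, 4, 4, 4, 4, 4]

pivot = 4; lo=0, mid=0, hi=11
a[mid]=4=4: mid=1
a[mid]=3<4: swap a[0],a[1]; lo=1,mid=2 → [3, 4, 3, 4, 4, 4, 3, 3, 4, 3, 4, 3]
a[mid]=3<4: swap a[1],a[2]; lo=2,mid=3 → [3, 3, 4, 4, 4, 4, 3, 3, 4, 3, 4, 3]
a[mid]=4=4: mid=4
a[mid]=4=4: mid=5
a[mid]=4=4: mid=6
a[mid]=3<4: swap a[2],a[6]; lo=3,mid=7 → [3, 3, 3, 4, 4, 4, 4, 3, 4, 3, 4, 3]
a[mid]=3<4: swap a[3],a[7]; lo=4,mid=8 → [3, 3, 3, 3, 4, 4, 4, 4, 4, 3, 4, 3]
a[mid]=4=4: mid=9
a[mid]=3<4: swap a[4],a[9]; lo=5,mid=10 → [3, 3, 3, 3, 3, 4, 4, 4, 4, 4, 4, 3]
a[mid]=4=4: mid=11
a[mid]=3<4: swap a[5],a[11]; lo=6,mid=12 → [3, 3, 3, 3, 3, 3, 4, 4, 4, 4, 4, 4]
end: lo=6, hi=11; a = [3, 3, 3, 3, 3, 3, 4, 4, 4, 4, 4, 4]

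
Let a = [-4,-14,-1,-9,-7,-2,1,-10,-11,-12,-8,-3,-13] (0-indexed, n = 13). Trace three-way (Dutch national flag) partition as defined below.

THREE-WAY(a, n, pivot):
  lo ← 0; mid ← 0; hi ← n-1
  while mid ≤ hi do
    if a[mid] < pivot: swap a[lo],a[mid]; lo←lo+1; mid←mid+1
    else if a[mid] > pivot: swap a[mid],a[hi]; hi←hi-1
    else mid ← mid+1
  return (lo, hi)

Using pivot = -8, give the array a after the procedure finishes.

[-13,-14,-9,-12,-11,-10,-8,1,-2,-7,-3,-1,-4]

pivot = -8; lo=0, mid=0, hi=12
a[mid]=-4>-8: swap a[0],a[12]; hi=11 → [-13,-14,-1,-9,-7,-2,1,-10,-11,-12,-8,-3,-4]
a[mid]=-13<-8: swap a[0],a[0]; lo=1,mid=1 → [-13,-14,-1,-9,-7,-2,1,-10,-11,-12,-8,-3,-4]
a[mid]=-14<-8: swap a[1],a[1]; lo=2,mid=2 → [-13,-14,-1,-9,-7,-2,1,-10,-11,-12,-8,-3,-4]
a[mid]=-1>-8: swap a[2],a[11]; hi=10 → [-13,-14,-3,-9,-7,-2,1,-10,-11,-12,-8,-1,-4]
a[mid]=-3>-8: swap a[2],a[10]; hi=9 → [-13,-14,-8,-9,-7,-2,1,-10,-11,-12,-3,-1,-4]
a[mid]=-8=-8: mid=3
a[mid]=-9<-8: swap a[2],a[3]; lo=3,mid=4 → [-13,-14,-9,-8,-7,-2,1,-10,-11,-12,-3,-1,-4]
a[mid]=-7>-8: swap a[4],a[9]; hi=8 → [-13,-14,-9,-8,-12,-2,1,-10,-11,-7,-3,-1,-4]
a[mid]=-12<-8: swap a[3],a[4]; lo=4,mid=5 → [-13,-14,-9,-12,-8,-2,1,-10,-11,-7,-3,-1,-4]
a[mid]=-2>-8: swap a[5],a[8]; hi=7 → [-13,-14,-9,-12,-8,-11,1,-10,-2,-7,-3,-1,-4]
a[mid]=-11<-8: swap a[4],a[5]; lo=5,mid=6 → [-13,-14,-9,-12,-11,-8,1,-10,-2,-7,-3,-1,-4]
a[mid]=1>-8: swap a[6],a[7]; hi=6 → [-13,-14,-9,-12,-11,-8,-10,1,-2,-7,-3,-1,-4]
a[mid]=-10<-8: swap a[5],a[6]; lo=6,mid=7 → [-13,-14,-9,-12,-11,-10,-8,1,-2,-7,-3,-1,-4]
end: lo=6, hi=6; a = [-13,-14,-9,-12,-11,-10,-8,1,-2,-7,-3,-1,-4]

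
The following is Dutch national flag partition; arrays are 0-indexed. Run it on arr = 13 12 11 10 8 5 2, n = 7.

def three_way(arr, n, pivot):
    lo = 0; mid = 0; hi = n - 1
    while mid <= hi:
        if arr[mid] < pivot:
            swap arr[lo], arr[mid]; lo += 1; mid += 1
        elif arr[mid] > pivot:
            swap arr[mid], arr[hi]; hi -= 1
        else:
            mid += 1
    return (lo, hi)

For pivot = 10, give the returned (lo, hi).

lo=0 mid=0 hi=6
13>10: swap(0,6), hi=5 ⇒ 2 12 11 10 8 5 13
2<10: swap(0,0), lo=1 mid=1 ⇒ 2 12 11 10 8 5 13
12>10: swap(1,5), hi=4 ⇒ 2 5 11 10 8 12 13
5<10: swap(1,1), lo=2 mid=2 ⇒ 2 5 11 10 8 12 13
11>10: swap(2,4), hi=3 ⇒ 2 5 8 10 11 12 13
8<10: swap(2,2), lo=3 mid=3 ⇒ 2 5 8 10 11 12 13
10=10: mid=4
done. lo=3 hi=3; arr=2 5 8 10 11 12 13

(3, 3)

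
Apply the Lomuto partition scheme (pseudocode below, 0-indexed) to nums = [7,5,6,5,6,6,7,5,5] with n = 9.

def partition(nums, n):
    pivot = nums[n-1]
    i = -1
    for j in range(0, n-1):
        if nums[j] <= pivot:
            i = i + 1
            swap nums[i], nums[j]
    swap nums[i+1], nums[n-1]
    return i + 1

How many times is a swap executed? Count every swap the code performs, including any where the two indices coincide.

pivot = nums[8] = 5; i = -1
j=0: nums[0]=7 > 5 → no swap
j=1: nums[1]=5 ≤ 5 → i=0, swap nums[0],nums[1] → [5,7,6,5,6,6,7,5,5]
j=2: nums[2]=6 > 5 → no swap
j=3: nums[3]=5 ≤ 5 → i=1, swap nums[1],nums[3] → [5,5,6,7,6,6,7,5,5]
j=4: nums[4]=6 > 5 → no swap
j=5: nums[5]=6 > 5 → no swap
j=6: nums[6]=7 > 5 → no swap
j=7: nums[7]=5 ≤ 5 → i=2, swap nums[2],nums[7] → [5,5,5,7,6,6,7,6,5]
final swap nums[3],nums[8] → [5,5,5,5,6,6,7,6,7]; return 3

4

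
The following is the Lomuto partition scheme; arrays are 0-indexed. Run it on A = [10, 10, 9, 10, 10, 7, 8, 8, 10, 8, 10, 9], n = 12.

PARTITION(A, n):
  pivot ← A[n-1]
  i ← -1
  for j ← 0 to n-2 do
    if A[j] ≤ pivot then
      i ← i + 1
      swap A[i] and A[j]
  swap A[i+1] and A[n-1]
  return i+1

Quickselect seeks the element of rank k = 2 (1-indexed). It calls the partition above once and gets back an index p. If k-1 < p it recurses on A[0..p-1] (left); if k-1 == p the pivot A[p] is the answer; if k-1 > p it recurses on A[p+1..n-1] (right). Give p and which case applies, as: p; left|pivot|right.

pivot = A[11] = 9; i = -1
j=0: A[0]=10 > 9 → no swap
j=1: A[1]=10 > 9 → no swap
j=2: A[2]=9 ≤ 9 → i=0, swap A[0],A[2] → [9, 10, 10, 10, 10, 7, 8, 8, 10, 8, 10, 9]
j=3: A[3]=10 > 9 → no swap
j=4: A[4]=10 > 9 → no swap
j=5: A[5]=7 ≤ 9 → i=1, swap A[1],A[5] → [9, 7, 10, 10, 10, 10, 8, 8, 10, 8, 10, 9]
j=6: A[6]=8 ≤ 9 → i=2, swap A[2],A[6] → [9, 7, 8, 10, 10, 10, 10, 8, 10, 8, 10, 9]
j=7: A[7]=8 ≤ 9 → i=3, swap A[3],A[7] → [9, 7, 8, 8, 10, 10, 10, 10, 10, 8, 10, 9]
j=8: A[8]=10 > 9 → no swap
j=9: A[9]=8 ≤ 9 → i=4, swap A[4],A[9] → [9, 7, 8, 8, 8, 10, 10, 10, 10, 10, 10, 9]
j=10: A[10]=10 > 9 → no swap
final swap A[5],A[11] → [9, 7, 8, 8, 8, 9, 10, 10, 10, 10, 10, 10]; return 5
p = 5; k-1 = 1 < 5 ⇒ left

5; left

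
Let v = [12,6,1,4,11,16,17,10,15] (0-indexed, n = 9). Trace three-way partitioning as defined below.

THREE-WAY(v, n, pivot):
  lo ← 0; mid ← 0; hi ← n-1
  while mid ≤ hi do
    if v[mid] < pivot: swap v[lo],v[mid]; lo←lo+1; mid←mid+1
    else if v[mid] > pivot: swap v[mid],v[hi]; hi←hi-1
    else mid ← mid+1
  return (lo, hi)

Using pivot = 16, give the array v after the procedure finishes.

[12,6,1,4,11,15,10,16,17]

pivot = 16; lo=0, mid=0, hi=8
v[mid]=12<16: swap v[0],v[0]; lo=1,mid=1 → [12,6,1,4,11,16,17,10,15]
v[mid]=6<16: swap v[1],v[1]; lo=2,mid=2 → [12,6,1,4,11,16,17,10,15]
v[mid]=1<16: swap v[2],v[2]; lo=3,mid=3 → [12,6,1,4,11,16,17,10,15]
v[mid]=4<16: swap v[3],v[3]; lo=4,mid=4 → [12,6,1,4,11,16,17,10,15]
v[mid]=11<16: swap v[4],v[4]; lo=5,mid=5 → [12,6,1,4,11,16,17,10,15]
v[mid]=16=16: mid=6
v[mid]=17>16: swap v[6],v[8]; hi=7 → [12,6,1,4,11,16,15,10,17]
v[mid]=15<16: swap v[5],v[6]; lo=6,mid=7 → [12,6,1,4,11,15,16,10,17]
v[mid]=10<16: swap v[6],v[7]; lo=7,mid=8 → [12,6,1,4,11,15,10,16,17]
end: lo=7, hi=7; v = [12,6,1,4,11,15,10,16,17]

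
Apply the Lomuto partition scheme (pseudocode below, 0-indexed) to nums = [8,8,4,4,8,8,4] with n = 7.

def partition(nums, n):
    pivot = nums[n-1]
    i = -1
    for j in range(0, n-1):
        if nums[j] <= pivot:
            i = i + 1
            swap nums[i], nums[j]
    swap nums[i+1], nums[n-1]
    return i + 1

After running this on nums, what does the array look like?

pivot=4, i=-1
j=0: 8>4, skip
j=1: 8>4, skip
j=2: 4≤4, i=0, swap(0,2) ⇒ [4,8,8,4,8,8,4]
j=3: 4≤4, i=1, swap(1,3) ⇒ [4,4,8,8,8,8,4]
j=4: 8>4, skip
j=5: 8>4, skip
swap(2,6) ⇒ [4,4,4,8,8,8,8]; return 2

[4,4,4,8,8,8,8]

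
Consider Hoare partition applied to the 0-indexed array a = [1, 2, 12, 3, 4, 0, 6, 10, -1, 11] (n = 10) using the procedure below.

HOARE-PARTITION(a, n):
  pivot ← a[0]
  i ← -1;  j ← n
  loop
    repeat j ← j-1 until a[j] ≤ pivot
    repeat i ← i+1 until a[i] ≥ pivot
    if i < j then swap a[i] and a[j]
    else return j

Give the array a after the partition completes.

pivot = a[0] = 1; i = -1, j = 10
j→8 (a[8]=-1≤1), i→0 (a[0]=1≥1); i<j, swap → [-1, 2, 12, 3, 4, 0, 6, 10, 1, 11]
j→5 (a[5]=0≤1), i→1 (a[1]=2≥1); i<j, swap → [-1, 0, 12, 3, 4, 2, 6, 10, 1, 11]
j→1, i→2; i≥j, return j=1. a = [-1, 0, 12, 3, 4, 2, 6, 10, 1, 11]

[-1, 0, 12, 3, 4, 2, 6, 10, 1, 11]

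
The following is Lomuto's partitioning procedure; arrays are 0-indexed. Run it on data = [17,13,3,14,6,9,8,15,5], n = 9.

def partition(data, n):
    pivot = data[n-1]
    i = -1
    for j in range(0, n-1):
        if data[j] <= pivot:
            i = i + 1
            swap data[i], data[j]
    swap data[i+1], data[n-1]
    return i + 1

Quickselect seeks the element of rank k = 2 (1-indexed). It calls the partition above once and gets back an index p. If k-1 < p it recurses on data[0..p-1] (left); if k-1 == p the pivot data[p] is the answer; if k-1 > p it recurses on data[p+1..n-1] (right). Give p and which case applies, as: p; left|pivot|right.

pivot=5, i=-1
j=0: 17>5, skip
j=1: 13>5, skip
j=2: 3≤5, i=0, swap(0,2) ⇒ [3,13,17,14,6,9,8,15,5]
j=3: 14>5, skip
j=4: 6>5, skip
j=5: 9>5, skip
j=6: 8>5, skip
j=7: 15>5, skip
swap(1,8) ⇒ [3,5,17,14,6,9,8,15,13]; return 1
p = 1; k-1 = 1 == 1 ⇒ pivot

1; pivot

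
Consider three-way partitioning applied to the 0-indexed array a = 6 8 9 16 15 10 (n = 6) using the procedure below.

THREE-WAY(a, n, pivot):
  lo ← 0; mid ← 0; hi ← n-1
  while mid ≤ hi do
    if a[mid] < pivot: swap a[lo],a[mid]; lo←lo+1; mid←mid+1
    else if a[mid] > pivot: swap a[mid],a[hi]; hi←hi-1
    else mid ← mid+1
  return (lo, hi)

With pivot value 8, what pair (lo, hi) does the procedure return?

lo=0 mid=0 hi=5
6<8: swap(0,0), lo=1 mid=1 ⇒ 6 8 9 16 15 10
8=8: mid=2
9>8: swap(2,5), hi=4 ⇒ 6 8 10 16 15 9
10>8: swap(2,4), hi=3 ⇒ 6 8 15 16 10 9
15>8: swap(2,3), hi=2 ⇒ 6 8 16 15 10 9
16>8: swap(2,2), hi=1 ⇒ 6 8 16 15 10 9
done. lo=1 hi=1; a=6 8 16 15 10 9

(1, 1)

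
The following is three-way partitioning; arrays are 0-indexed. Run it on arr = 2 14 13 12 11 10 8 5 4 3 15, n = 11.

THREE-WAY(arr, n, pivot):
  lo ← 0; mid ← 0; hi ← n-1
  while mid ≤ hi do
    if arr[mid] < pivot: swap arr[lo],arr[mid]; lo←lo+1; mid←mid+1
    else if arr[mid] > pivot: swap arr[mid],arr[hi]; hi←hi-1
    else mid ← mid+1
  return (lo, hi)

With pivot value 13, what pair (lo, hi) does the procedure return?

(8, 8)

lo=0 mid=0 hi=10
2<13: swap(0,0), lo=1 mid=1 ⇒ 2 14 13 12 11 10 8 5 4 3 15
14>13: swap(1,10), hi=9 ⇒ 2 15 13 12 11 10 8 5 4 3 14
15>13: swap(1,9), hi=8 ⇒ 2 3 13 12 11 10 8 5 4 15 14
3<13: swap(1,1), lo=2 mid=2 ⇒ 2 3 13 12 11 10 8 5 4 15 14
13=13: mid=3
12<13: swap(2,3), lo=3 mid=4 ⇒ 2 3 12 13 11 10 8 5 4 15 14
11<13: swap(3,4), lo=4 mid=5 ⇒ 2 3 12 11 13 10 8 5 4 15 14
10<13: swap(4,5), lo=5 mid=6 ⇒ 2 3 12 11 10 13 8 5 4 15 14
8<13: swap(5,6), lo=6 mid=7 ⇒ 2 3 12 11 10 8 13 5 4 15 14
5<13: swap(6,7), lo=7 mid=8 ⇒ 2 3 12 11 10 8 5 13 4 15 14
4<13: swap(7,8), lo=8 mid=9 ⇒ 2 3 12 11 10 8 5 4 13 15 14
done. lo=8 hi=8; arr=2 3 12 11 10 8 5 4 13 15 14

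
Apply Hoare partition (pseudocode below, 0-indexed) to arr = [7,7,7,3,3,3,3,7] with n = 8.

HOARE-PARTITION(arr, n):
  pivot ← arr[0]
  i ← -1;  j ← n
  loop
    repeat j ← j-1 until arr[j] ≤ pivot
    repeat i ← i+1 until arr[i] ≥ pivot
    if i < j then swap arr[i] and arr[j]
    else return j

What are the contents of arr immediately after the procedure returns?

[7,3,3,3,3,7,7,7]

pivot = arr[0] = 7; i = -1, j = 8
j→7 (arr[7]=7≤7), i→0 (arr[0]=7≥7); i<j, swap → [7,7,7,3,3,3,3,7]
j→6 (arr[6]=3≤7), i→1 (arr[1]=7≥7); i<j, swap → [7,3,7,3,3,3,7,7]
j→5 (arr[5]=3≤7), i→2 (arr[2]=7≥7); i<j, swap → [7,3,3,3,3,7,7,7]
j→4, i→5; i≥j, return j=4. arr = [7,3,3,3,3,7,7,7]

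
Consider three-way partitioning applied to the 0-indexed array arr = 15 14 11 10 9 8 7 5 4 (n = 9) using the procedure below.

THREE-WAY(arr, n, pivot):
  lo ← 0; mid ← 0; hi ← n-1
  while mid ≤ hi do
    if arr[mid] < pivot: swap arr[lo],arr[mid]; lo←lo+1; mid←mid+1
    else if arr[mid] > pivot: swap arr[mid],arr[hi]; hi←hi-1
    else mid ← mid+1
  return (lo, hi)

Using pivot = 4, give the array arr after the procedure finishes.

4 11 10 9 8 7 5 14 15

lo=0 mid=0 hi=8
15>4: swap(0,8), hi=7 ⇒ 4 14 11 10 9 8 7 5 15
4=4: mid=1
14>4: swap(1,7), hi=6 ⇒ 4 5 11 10 9 8 7 14 15
5>4: swap(1,6), hi=5 ⇒ 4 7 11 10 9 8 5 14 15
7>4: swap(1,5), hi=4 ⇒ 4 8 11 10 9 7 5 14 15
8>4: swap(1,4), hi=3 ⇒ 4 9 11 10 8 7 5 14 15
9>4: swap(1,3), hi=2 ⇒ 4 10 11 9 8 7 5 14 15
10>4: swap(1,2), hi=1 ⇒ 4 11 10 9 8 7 5 14 15
11>4: swap(1,1), hi=0 ⇒ 4 11 10 9 8 7 5 14 15
done. lo=0 hi=0; arr=4 11 10 9 8 7 5 14 15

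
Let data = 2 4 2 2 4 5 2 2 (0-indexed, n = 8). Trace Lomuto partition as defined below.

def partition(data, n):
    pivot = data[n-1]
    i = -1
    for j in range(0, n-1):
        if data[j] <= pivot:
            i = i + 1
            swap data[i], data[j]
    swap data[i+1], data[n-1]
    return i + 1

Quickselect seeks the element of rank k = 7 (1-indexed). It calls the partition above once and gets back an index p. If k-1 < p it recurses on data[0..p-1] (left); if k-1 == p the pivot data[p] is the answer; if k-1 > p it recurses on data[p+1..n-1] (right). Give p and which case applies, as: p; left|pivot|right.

4; right

pivot = data[7] = 2; i = -1
j=0: data[0]=2 ≤ 2 → i=0, swap data[0],data[0] (no change) → 2 4 2 2 4 5 2 2
j=1: data[1]=4 > 2 → no swap
j=2: data[2]=2 ≤ 2 → i=1, swap data[1],data[2] → 2 2 4 2 4 5 2 2
j=3: data[3]=2 ≤ 2 → i=2, swap data[2],data[3] → 2 2 2 4 4 5 2 2
j=4: data[4]=4 > 2 → no swap
j=5: data[5]=5 > 2 → no swap
j=6: data[6]=2 ≤ 2 → i=3, swap data[3],data[6] → 2 2 2 2 4 5 4 2
final swap data[4],data[7] → 2 2 2 2 2 5 4 4; return 4
p = 4; k-1 = 6 > 4 ⇒ right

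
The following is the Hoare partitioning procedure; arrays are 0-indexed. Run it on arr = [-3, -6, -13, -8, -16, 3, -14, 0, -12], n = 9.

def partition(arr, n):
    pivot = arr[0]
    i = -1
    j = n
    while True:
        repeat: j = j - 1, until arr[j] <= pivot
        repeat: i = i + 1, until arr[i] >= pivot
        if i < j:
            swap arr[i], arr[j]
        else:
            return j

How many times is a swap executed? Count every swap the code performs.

2

pivot = arr[0] = -3; i = -1, j = 9
j→8 (arr[8]=-12≤-3), i→0 (arr[0]=-3≥-3); i<j, swap → [-12, -6, -13, -8, -16, 3, -14, 0, -3]
j→6 (arr[6]=-14≤-3), i→5 (arr[5]=3≥-3); i<j, swap → [-12, -6, -13, -8, -16, -14, 3, 0, -3]
j→5, i→6; i≥j, return j=5. arr = [-12, -6, -13, -8, -16, -14, 3, 0, -3]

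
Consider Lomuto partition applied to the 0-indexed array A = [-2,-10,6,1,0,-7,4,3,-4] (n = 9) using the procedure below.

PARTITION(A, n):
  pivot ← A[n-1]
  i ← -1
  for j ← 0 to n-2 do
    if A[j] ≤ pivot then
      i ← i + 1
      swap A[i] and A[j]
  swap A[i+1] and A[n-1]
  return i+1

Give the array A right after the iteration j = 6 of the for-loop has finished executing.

[-10,-7,6,1,0,-2,4,3,-4]

pivot = A[8] = -4; i = -1
j=0: A[0]=-2 > -4 → no swap
j=1: A[1]=-10 ≤ -4 → i=0, swap A[0],A[1] → [-10,-2,6,1,0,-7,4,3,-4]
j=2: A[2]=6 > -4 → no swap
j=3: A[3]=1 > -4 → no swap
j=4: A[4]=0 > -4 → no swap
j=5: A[5]=-7 ≤ -4 → i=1, swap A[1],A[5] → [-10,-7,6,1,0,-2,4,3,-4]
j=6: A[6]=4 > -4 → no swap
(after j=6) A = [-10,-7,6,1,0,-2,4,3,-4]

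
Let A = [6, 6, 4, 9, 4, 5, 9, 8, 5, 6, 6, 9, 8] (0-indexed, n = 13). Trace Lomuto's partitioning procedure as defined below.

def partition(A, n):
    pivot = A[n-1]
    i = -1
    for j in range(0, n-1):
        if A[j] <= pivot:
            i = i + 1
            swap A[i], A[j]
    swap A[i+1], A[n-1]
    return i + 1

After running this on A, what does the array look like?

[6, 6, 4, 4, 5, 8, 5, 6, 6, 8, 9, 9, 9]

pivot = A[12] = 8; i = -1
j=0: A[0]=6 ≤ 8 → i=0, swap A[0],A[0] (no change) → [6, 6, 4, 9, 4, 5, 9, 8, 5, 6, 6, 9, 8]
j=1: A[1]=6 ≤ 8 → i=1, swap A[1],A[1] (no change) → [6, 6, 4, 9, 4, 5, 9, 8, 5, 6, 6, 9, 8]
j=2: A[2]=4 ≤ 8 → i=2, swap A[2],A[2] (no change) → [6, 6, 4, 9, 4, 5, 9, 8, 5, 6, 6, 9, 8]
j=3: A[3]=9 > 8 → no swap
j=4: A[4]=4 ≤ 8 → i=3, swap A[3],A[4] → [6, 6, 4, 4, 9, 5, 9, 8, 5, 6, 6, 9, 8]
j=5: A[5]=5 ≤ 8 → i=4, swap A[4],A[5] → [6, 6, 4, 4, 5, 9, 9, 8, 5, 6, 6, 9, 8]
j=6: A[6]=9 > 8 → no swap
j=7: A[7]=8 ≤ 8 → i=5, swap A[5],A[7] → [6, 6, 4, 4, 5, 8, 9, 9, 5, 6, 6, 9, 8]
j=8: A[8]=5 ≤ 8 → i=6, swap A[6],A[8] → [6, 6, 4, 4, 5, 8, 5, 9, 9, 6, 6, 9, 8]
j=9: A[9]=6 ≤ 8 → i=7, swap A[7],A[9] → [6, 6, 4, 4, 5, 8, 5, 6, 9, 9, 6, 9, 8]
j=10: A[10]=6 ≤ 8 → i=8, swap A[8],A[10] → [6, 6, 4, 4, 5, 8, 5, 6, 6, 9, 9, 9, 8]
j=11: A[11]=9 > 8 → no swap
final swap A[9],A[12] → [6, 6, 4, 4, 5, 8, 5, 6, 6, 8, 9, 9, 9]; return 9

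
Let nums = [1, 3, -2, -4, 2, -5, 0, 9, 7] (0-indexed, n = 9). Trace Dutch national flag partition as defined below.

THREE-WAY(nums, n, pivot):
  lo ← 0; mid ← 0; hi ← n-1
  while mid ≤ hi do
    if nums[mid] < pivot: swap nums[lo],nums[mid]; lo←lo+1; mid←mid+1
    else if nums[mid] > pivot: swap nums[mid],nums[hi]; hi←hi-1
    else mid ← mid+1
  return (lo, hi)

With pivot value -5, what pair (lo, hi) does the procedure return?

(0, 0)

pivot = -5; lo=0, mid=0, hi=8
nums[mid]=1>-5: swap nums[0],nums[8]; hi=7 → [7, 3, -2, -4, 2, -5, 0, 9, 1]
nums[mid]=7>-5: swap nums[0],nums[7]; hi=6 → [9, 3, -2, -4, 2, -5, 0, 7, 1]
nums[mid]=9>-5: swap nums[0],nums[6]; hi=5 → [0, 3, -2, -4, 2, -5, 9, 7, 1]
nums[mid]=0>-5: swap nums[0],nums[5]; hi=4 → [-5, 3, -2, -4, 2, 0, 9, 7, 1]
nums[mid]=-5=-5: mid=1
nums[mid]=3>-5: swap nums[1],nums[4]; hi=3 → [-5, 2, -2, -4, 3, 0, 9, 7, 1]
nums[mid]=2>-5: swap nums[1],nums[3]; hi=2 → [-5, -4, -2, 2, 3, 0, 9, 7, 1]
nums[mid]=-4>-5: swap nums[1],nums[2]; hi=1 → [-5, -2, -4, 2, 3, 0, 9, 7, 1]
nums[mid]=-2>-5: swap nums[1],nums[1]; hi=0 → [-5, -2, -4, 2, 3, 0, 9, 7, 1]
end: lo=0, hi=0; nums = [-5, -2, -4, 2, 3, 0, 9, 7, 1]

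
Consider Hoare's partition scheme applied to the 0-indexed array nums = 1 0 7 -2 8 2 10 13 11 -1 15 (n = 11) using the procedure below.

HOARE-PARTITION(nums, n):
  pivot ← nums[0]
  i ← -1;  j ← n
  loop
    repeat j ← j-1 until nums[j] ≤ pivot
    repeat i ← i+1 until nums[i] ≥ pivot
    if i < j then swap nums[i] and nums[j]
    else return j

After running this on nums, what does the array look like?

-1 0 -2 7 8 2 10 13 11 1 15

pivot = nums[0] = 1; i = -1, j = 11
j→9 (nums[9]=-1≤1), i→0 (nums[0]=1≥1); i<j, swap → -1 0 7 -2 8 2 10 13 11 1 15
j→3 (nums[3]=-2≤1), i→2 (nums[2]=7≥1); i<j, swap → -1 0 -2 7 8 2 10 13 11 1 15
j→2, i→3; i≥j, return j=2. nums = -1 0 -2 7 8 2 10 13 11 1 15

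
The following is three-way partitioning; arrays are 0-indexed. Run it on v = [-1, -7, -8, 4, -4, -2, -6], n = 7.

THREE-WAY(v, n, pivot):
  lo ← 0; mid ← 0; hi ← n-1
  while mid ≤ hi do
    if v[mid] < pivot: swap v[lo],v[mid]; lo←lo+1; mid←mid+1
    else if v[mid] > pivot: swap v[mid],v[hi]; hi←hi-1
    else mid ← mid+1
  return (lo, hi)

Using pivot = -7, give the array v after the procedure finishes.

pivot = -7; lo=0, mid=0, hi=6
v[mid]=-1>-7: swap v[0],v[6]; hi=5 → [-6, -7, -8, 4, -4, -2, -1]
v[mid]=-6>-7: swap v[0],v[5]; hi=4 → [-2, -7, -8, 4, -4, -6, -1]
v[mid]=-2>-7: swap v[0],v[4]; hi=3 → [-4, -7, -8, 4, -2, -6, -1]
v[mid]=-4>-7: swap v[0],v[3]; hi=2 → [4, -7, -8, -4, -2, -6, -1]
v[mid]=4>-7: swap v[0],v[2]; hi=1 → [-8, -7, 4, -4, -2, -6, -1]
v[mid]=-8<-7: swap v[0],v[0]; lo=1,mid=1 → [-8, -7, 4, -4, -2, -6, -1]
v[mid]=-7=-7: mid=2
end: lo=1, hi=1; v = [-8, -7, 4, -4, -2, -6, -1]

[-8, -7, 4, -4, -2, -6, -1]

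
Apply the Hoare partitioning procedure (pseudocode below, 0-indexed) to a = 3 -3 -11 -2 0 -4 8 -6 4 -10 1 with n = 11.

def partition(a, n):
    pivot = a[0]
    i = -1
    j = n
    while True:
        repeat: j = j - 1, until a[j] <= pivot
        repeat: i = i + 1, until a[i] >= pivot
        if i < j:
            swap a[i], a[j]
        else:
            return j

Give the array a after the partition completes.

pivot = a[0] = 3; i = -1, j = 11
j→10 (a[10]=1≤3), i→0 (a[0]=3≥3); i<j, swap → 1 -3 -11 -2 0 -4 8 -6 4 -10 3
j→9 (a[9]=-10≤3), i→6 (a[6]=8≥3); i<j, swap → 1 -3 -11 -2 0 -4 -10 -6 4 8 3
j→7, i→8; i≥j, return j=7. a = 1 -3 -11 -2 0 -4 -10 -6 4 8 3

1 -3 -11 -2 0 -4 -10 -6 4 8 3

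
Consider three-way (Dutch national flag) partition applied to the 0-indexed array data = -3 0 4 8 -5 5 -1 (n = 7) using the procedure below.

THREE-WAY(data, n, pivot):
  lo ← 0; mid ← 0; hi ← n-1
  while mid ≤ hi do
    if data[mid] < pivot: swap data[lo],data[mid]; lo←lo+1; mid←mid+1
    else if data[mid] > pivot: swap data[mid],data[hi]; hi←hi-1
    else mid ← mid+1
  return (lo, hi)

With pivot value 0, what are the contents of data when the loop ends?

pivot = 0; lo=0, mid=0, hi=6
data[mid]=-3<0: swap data[0],data[0]; lo=1,mid=1 → -3 0 4 8 -5 5 -1
data[mid]=0=0: mid=2
data[mid]=4>0: swap data[2],data[6]; hi=5 → -3 0 -1 8 -5 5 4
data[mid]=-1<0: swap data[1],data[2]; lo=2,mid=3 → -3 -1 0 8 -5 5 4
data[mid]=8>0: swap data[3],data[5]; hi=4 → -3 -1 0 5 -5 8 4
data[mid]=5>0: swap data[3],data[4]; hi=3 → -3 -1 0 -5 5 8 4
data[mid]=-5<0: swap data[2],data[3]; lo=3,mid=4 → -3 -1 -5 0 5 8 4
end: lo=3, hi=3; data = -3 -1 -5 0 5 8 4

-3 -1 -5 0 5 8 4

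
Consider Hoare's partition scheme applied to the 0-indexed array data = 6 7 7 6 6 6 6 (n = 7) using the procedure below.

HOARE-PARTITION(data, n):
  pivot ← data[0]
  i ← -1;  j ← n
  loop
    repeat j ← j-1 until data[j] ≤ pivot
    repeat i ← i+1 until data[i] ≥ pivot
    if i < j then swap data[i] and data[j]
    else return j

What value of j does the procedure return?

3

pivot = data[0] = 6; i = -1, j = 7
j→6 (data[6]=6≤6), i→0 (data[0]=6≥6); i<j, swap → 6 7 7 6 6 6 6
j→5 (data[5]=6≤6), i→1 (data[1]=7≥6); i<j, swap → 6 6 7 6 6 7 6
j→4 (data[4]=6≤6), i→2 (data[2]=7≥6); i<j, swap → 6 6 6 6 7 7 6
j→3, i→3; i≥j, return j=3. data = 6 6 6 6 7 7 6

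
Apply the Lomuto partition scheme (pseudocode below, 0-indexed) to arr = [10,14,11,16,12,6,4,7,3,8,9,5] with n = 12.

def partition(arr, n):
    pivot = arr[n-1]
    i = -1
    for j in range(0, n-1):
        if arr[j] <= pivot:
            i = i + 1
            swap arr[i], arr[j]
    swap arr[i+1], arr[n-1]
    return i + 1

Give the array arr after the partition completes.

[4,3,5,16,12,6,10,7,14,8,9,11]

pivot = arr[11] = 5; i = -1
j=0: arr[0]=10 > 5 → no swap
j=1: arr[1]=14 > 5 → no swap
j=2: arr[2]=11 > 5 → no swap
j=3: arr[3]=16 > 5 → no swap
j=4: arr[4]=12 > 5 → no swap
j=5: arr[5]=6 > 5 → no swap
j=6: arr[6]=4 ≤ 5 → i=0, swap arr[0],arr[6] → [4,14,11,16,12,6,10,7,3,8,9,5]
j=7: arr[7]=7 > 5 → no swap
j=8: arr[8]=3 ≤ 5 → i=1, swap arr[1],arr[8] → [4,3,11,16,12,6,10,7,14,8,9,5]
j=9: arr[9]=8 > 5 → no swap
j=10: arr[10]=9 > 5 → no swap
final swap arr[2],arr[11] → [4,3,5,16,12,6,10,7,14,8,9,11]; return 2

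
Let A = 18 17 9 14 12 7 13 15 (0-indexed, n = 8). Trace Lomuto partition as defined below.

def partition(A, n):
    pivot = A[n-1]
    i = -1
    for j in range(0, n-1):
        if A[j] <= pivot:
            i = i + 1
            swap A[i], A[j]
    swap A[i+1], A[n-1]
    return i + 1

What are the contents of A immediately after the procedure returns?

pivot=15, i=-1
j=0: 18>15, skip
j=1: 17>15, skip
j=2: 9≤15, i=0, swap(0,2) ⇒ 9 17 18 14 12 7 13 15
j=3: 14≤15, i=1, swap(1,3) ⇒ 9 14 18 17 12 7 13 15
j=4: 12≤15, i=2, swap(2,4) ⇒ 9 14 12 17 18 7 13 15
j=5: 7≤15, i=3, swap(3,5) ⇒ 9 14 12 7 18 17 13 15
j=6: 13≤15, i=4, swap(4,6) ⇒ 9 14 12 7 13 17 18 15
swap(5,7) ⇒ 9 14 12 7 13 15 18 17; return 5

9 14 12 7 13 15 18 17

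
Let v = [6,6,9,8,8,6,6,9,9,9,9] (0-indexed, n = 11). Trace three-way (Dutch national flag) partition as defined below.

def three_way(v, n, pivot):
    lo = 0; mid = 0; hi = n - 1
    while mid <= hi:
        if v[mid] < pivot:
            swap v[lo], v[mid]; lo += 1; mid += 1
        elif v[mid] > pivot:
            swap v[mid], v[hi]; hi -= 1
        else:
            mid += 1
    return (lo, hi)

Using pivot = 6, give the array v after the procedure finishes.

[6,6,6,6,8,8,9,9,9,9,9]

lo=0 mid=0 hi=10
6=6: mid=1
6=6: mid=2
9>6: swap(2,10), hi=9 ⇒ [6,6,9,8,8,6,6,9,9,9,9]
9>6: swap(2,9), hi=8 ⇒ [6,6,9,8,8,6,6,9,9,9,9]
9>6: swap(2,8), hi=7 ⇒ [6,6,9,8,8,6,6,9,9,9,9]
9>6: swap(2,7), hi=6 ⇒ [6,6,9,8,8,6,6,9,9,9,9]
9>6: swap(2,6), hi=5 ⇒ [6,6,6,8,8,6,9,9,9,9,9]
6=6: mid=3
8>6: swap(3,5), hi=4 ⇒ [6,6,6,6,8,8,9,9,9,9,9]
6=6: mid=4
8>6: swap(4,4), hi=3 ⇒ [6,6,6,6,8,8,9,9,9,9,9]
done. lo=0 hi=3; v=[6,6,6,6,8,8,9,9,9,9,9]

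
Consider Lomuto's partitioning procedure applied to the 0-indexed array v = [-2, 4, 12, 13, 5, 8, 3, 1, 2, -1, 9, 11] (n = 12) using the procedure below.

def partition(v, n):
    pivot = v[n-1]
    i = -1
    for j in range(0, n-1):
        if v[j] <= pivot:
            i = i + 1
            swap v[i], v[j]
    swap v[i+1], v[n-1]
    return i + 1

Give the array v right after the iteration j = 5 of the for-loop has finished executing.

pivot=11, i=-1
j=0: -2≤11, i=0, swap(0,0) ⇒ [-2, 4, 12, 13, 5, 8, 3, 1, 2, -1, 9, 11]
j=1: 4≤11, i=1, swap(1,1) ⇒ [-2, 4, 12, 13, 5, 8, 3, 1, 2, -1, 9, 11]
j=2: 12>11, skip
j=3: 13>11, skip
j=4: 5≤11, i=2, swap(2,4) ⇒ [-2, 4, 5, 13, 12, 8, 3, 1, 2, -1, 9, 11]
j=5: 8≤11, i=3, swap(3,5) ⇒ [-2, 4, 5, 8, 12, 13, 3, 1, 2, -1, 9, 11]
(after j=5) v = [-2, 4, 5, 8, 12, 13, 3, 1, 2, -1, 9, 11]

[-2, 4, 5, 8, 12, 13, 3, 1, 2, -1, 9, 11]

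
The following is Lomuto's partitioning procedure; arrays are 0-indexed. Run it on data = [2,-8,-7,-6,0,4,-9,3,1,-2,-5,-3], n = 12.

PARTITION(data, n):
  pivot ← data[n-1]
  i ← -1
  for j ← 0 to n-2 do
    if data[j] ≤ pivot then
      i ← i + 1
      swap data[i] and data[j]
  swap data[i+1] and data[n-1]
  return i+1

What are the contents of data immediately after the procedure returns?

[-8,-7,-6,-9,-5,-3,2,3,1,-2,0,4]

pivot = data[11] = -3; i = -1
j=0: data[0]=2 > -3 → no swap
j=1: data[1]=-8 ≤ -3 → i=0, swap data[0],data[1] → [-8,2,-7,-6,0,4,-9,3,1,-2,-5,-3]
j=2: data[2]=-7 ≤ -3 → i=1, swap data[1],data[2] → [-8,-7,2,-6,0,4,-9,3,1,-2,-5,-3]
j=3: data[3]=-6 ≤ -3 → i=2, swap data[2],data[3] → [-8,-7,-6,2,0,4,-9,3,1,-2,-5,-3]
j=4: data[4]=0 > -3 → no swap
j=5: data[5]=4 > -3 → no swap
j=6: data[6]=-9 ≤ -3 → i=3, swap data[3],data[6] → [-8,-7,-6,-9,0,4,2,3,1,-2,-5,-3]
j=7: data[7]=3 > -3 → no swap
j=8: data[8]=1 > -3 → no swap
j=9: data[9]=-2 > -3 → no swap
j=10: data[10]=-5 ≤ -3 → i=4, swap data[4],data[10] → [-8,-7,-6,-9,-5,4,2,3,1,-2,0,-3]
final swap data[5],data[11] → [-8,-7,-6,-9,-5,-3,2,3,1,-2,0,4]; return 5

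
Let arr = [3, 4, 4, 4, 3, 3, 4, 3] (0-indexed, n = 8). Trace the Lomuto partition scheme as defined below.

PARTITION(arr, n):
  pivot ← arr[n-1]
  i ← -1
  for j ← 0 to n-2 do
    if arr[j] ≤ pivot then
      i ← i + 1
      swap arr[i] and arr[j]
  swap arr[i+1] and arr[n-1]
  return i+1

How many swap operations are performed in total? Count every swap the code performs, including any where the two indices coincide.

pivot = arr[7] = 3; i = -1
j=0: arr[0]=3 ≤ 3 → i=0, swap arr[0],arr[0] (no change) → [3, 4, 4, 4, 3, 3, 4, 3]
j=1: arr[1]=4 > 3 → no swap
j=2: arr[2]=4 > 3 → no swap
j=3: arr[3]=4 > 3 → no swap
j=4: arr[4]=3 ≤ 3 → i=1, swap arr[1],arr[4] → [3, 3, 4, 4, 4, 3, 4, 3]
j=5: arr[5]=3 ≤ 3 → i=2, swap arr[2],arr[5] → [3, 3, 3, 4, 4, 4, 4, 3]
j=6: arr[6]=4 > 3 → no swap
final swap arr[3],arr[7] → [3, 3, 3, 3, 4, 4, 4, 4]; return 3

4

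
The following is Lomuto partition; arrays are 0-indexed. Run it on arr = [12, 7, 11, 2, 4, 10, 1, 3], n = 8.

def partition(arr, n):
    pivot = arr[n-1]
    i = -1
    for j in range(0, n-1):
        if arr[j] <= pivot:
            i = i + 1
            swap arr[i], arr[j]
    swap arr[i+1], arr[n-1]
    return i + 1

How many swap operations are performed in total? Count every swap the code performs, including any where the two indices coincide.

pivot=3, i=-1
j=0: 12>3, skip
j=1: 7>3, skip
j=2: 11>3, skip
j=3: 2≤3, i=0, swap(0,3) ⇒ [2, 7, 11, 12, 4, 10, 1, 3]
j=4: 4>3, skip
j=5: 10>3, skip
j=6: 1≤3, i=1, swap(1,6) ⇒ [2, 1, 11, 12, 4, 10, 7, 3]
swap(2,7) ⇒ [2, 1, 3, 12, 4, 10, 7, 11]; return 2

3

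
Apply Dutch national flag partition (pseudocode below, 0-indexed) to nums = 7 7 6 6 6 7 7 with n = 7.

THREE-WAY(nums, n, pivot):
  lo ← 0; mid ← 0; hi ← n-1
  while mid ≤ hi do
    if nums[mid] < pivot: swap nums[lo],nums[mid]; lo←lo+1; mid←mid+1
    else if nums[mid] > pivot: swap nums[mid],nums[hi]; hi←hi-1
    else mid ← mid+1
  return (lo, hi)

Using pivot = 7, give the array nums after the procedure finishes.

6 6 6 7 7 7 7

pivot = 7; lo=0, mid=0, hi=6
nums[mid]=7=7: mid=1
nums[mid]=7=7: mid=2
nums[mid]=6<7: swap nums[0],nums[2]; lo=1,mid=3 → 6 7 7 6 6 7 7
nums[mid]=6<7: swap nums[1],nums[3]; lo=2,mid=4 → 6 6 7 7 6 7 7
nums[mid]=6<7: swap nums[2],nums[4]; lo=3,mid=5 → 6 6 6 7 7 7 7
nums[mid]=7=7: mid=6
nums[mid]=7=7: mid=7
end: lo=3, hi=6; nums = 6 6 6 7 7 7 7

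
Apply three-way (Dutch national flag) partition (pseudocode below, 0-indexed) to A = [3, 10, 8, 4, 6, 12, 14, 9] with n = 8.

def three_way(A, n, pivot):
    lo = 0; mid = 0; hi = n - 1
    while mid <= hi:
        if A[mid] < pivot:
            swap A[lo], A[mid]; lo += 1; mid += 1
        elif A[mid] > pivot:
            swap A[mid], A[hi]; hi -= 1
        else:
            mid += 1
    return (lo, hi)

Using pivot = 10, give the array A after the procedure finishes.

pivot = 10; lo=0, mid=0, hi=7
A[mid]=3<10: swap A[0],A[0]; lo=1,mid=1 → [3, 10, 8, 4, 6, 12, 14, 9]
A[mid]=10=10: mid=2
A[mid]=8<10: swap A[1],A[2]; lo=2,mid=3 → [3, 8, 10, 4, 6, 12, 14, 9]
A[mid]=4<10: swap A[2],A[3]; lo=3,mid=4 → [3, 8, 4, 10, 6, 12, 14, 9]
A[mid]=6<10: swap A[3],A[4]; lo=4,mid=5 → [3, 8, 4, 6, 10, 12, 14, 9]
A[mid]=12>10: swap A[5],A[7]; hi=6 → [3, 8, 4, 6, 10, 9, 14, 12]
A[mid]=9<10: swap A[4],A[5]; lo=5,mid=6 → [3, 8, 4, 6, 9, 10, 14, 12]
A[mid]=14>10: swap A[6],A[6]; hi=5 → [3, 8, 4, 6, 9, 10, 14, 12]
end: lo=5, hi=5; A = [3, 8, 4, 6, 9, 10, 14, 12]

[3, 8, 4, 6, 9, 10, 14, 12]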